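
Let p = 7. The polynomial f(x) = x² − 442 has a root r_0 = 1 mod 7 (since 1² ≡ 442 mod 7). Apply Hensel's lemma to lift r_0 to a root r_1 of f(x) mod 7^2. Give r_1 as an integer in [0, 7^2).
r_1 = 1 (mod 49)

Hensel's recurrence: r_{i+1} = r_i − f(r_i)·(f′(r_i))^{-1} mod 7^{i+2}, with f′(x) = 2x. Iterate:
  r_0 = 1 (mod 7)
  r_1 = 1 (mod 49)
Final: r_1 = 1, and one checks f(r_1) ≡ 0 mod 7^2.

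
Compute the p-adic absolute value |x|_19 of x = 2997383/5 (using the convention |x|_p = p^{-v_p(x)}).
|2997383/5|_19 = 1/130321

Step 1 — compute v_19(x) by factoring powers of 19 out of the numerator and denominator: v_19(2997383/5) = 4. Step 2 — apply |x|_p = p^{-v_p(x)} = 19^{-4} = 1/130321.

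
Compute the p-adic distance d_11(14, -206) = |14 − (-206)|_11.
d_11(14, -206) = 1/11

Step 1 — x − y = 14 − (-206) = 220. Step 2 — v_11(220) = 1 (factor: 220 = (11^1 · 20); the sign does not affect v_p). Step 3 — |x − y|_11 = 11^{-1} = 1/11.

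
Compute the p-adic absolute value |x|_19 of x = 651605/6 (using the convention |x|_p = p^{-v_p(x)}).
|651605/6|_19 = 1/130321

Step 1 — compute v_19(x) by factoring powers of 19 out of the numerator and denominator: v_19(651605/6) = 4. Step 2 — apply |x|_p = p^{-v_p(x)} = 19^{-4} = 1/130321.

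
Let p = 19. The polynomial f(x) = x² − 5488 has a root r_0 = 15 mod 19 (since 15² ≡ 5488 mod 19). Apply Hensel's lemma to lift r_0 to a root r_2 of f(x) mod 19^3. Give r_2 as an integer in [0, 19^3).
r_2 = 2922 (mod 6859)

Hensel's recurrence: r_{i+1} = r_i − f(r_i)·(f′(r_i))^{-1} mod 19^{i+2}, with f′(x) = 2x. Iterate:
  r_0 = 15 (mod 19)
  r_1 = 34 (mod 361)
  r_2 = 2922 (mod 6859)
Final: r_2 = 2922, and one checks f(r_2) ≡ 0 mod 19^3.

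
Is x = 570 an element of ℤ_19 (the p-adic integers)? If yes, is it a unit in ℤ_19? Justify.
x ∈ ℤ_19 but not a unit; v_19(x) = 1 > 0

ℤ_19 = {x ∈ ℚ_19 : v_19(x) ≥ 0} and ℤ_19^× = {x ∈ ℤ_19 : v_19(x) = 0}. Here v_19(570) = v_19(num) − v_19(den) = 1; compare against these criteria.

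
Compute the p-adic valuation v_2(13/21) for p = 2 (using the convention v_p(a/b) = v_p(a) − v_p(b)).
v_2(13/21) = 0

Factor powers of 2 from the numerator and denominator of the reduced fraction: 13 = 2^0 · 13 and 21 = 2^0 · 21. Apply v_p(a/b) = v_p(a) − v_p(b): v_2(13/21) = 0 − 0 = 0.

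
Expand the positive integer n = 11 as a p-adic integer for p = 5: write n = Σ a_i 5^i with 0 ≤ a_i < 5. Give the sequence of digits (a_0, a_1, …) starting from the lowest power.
(a_0, a_1, …) = (1, 2)

Repeated division by 5 gives the digits low-to-high: 11 = 1 + 2·5^1. Digit sequence: (1, 2).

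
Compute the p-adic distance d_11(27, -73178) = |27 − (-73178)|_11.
d_11(27, -73178) = 1/14641

Step 1 — x − y = 27 − (-73178) = 73205. Step 2 — v_11(73205) = 4 (factor: 73205 = (11^4 · 5); the sign does not affect v_p). Step 3 — |x − y|_11 = 11^{-4} = 1/14641.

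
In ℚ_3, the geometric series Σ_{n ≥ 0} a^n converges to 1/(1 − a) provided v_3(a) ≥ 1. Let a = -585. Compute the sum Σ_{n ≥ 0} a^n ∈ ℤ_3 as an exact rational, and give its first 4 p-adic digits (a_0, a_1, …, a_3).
Σ a^n = 1/(1 − a) = 1/586;  first 4 digits = (1, 0, 1, 2)

v_3(a) = 2 ≥ 1, so the series converges in ℤ_3 to 1/(1 − a) = 1/(1 − (-585)) = 1/586. Expand this rational in ℤ_3: compute digits iteratively via d_i = x_i mod 3, x_{i+1} = (x_i − d_i)/3. The first 4 digits are (1, 0, 1, 2).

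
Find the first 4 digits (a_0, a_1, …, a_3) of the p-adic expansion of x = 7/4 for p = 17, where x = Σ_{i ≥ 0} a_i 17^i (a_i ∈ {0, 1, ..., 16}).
(a_0, …, a_3) = (6, 4, 4, 4)

v_17(7/4) = 0 (numerator and denominator both coprime to 17), so x ∈ ℤ_17^×. Compute digits iteratively via a_i = x_i mod 17, x_{i+1} = (x_i − a_i)/17, with x_0 = x:
  x_0 = 7/4;  a_0 = 6;  x_1 = (x_0 − 6)/17 = -1/4
  x_1 = -1/4;  a_1 = 4;  x_2 = (x_1 − 4)/17 = -1/4
  x_2 = -1/4;  a_2 = 4;  x_3 = (x_2 − 4)/17 = -1/4
  x_3 = -1/4;  a_3 = 4;  x_4 = (x_3 − 4)/17 = -1/4
Digits: (6, 4, 4, 4).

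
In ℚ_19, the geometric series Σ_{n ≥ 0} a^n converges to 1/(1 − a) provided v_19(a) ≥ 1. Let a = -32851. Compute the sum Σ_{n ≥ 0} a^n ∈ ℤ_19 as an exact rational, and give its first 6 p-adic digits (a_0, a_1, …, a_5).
Σ a^n = 1/(1 − a) = 1/32852;  first 6 digits = (1, 0, 4, 14, 15, 17)

v_19(a) = 2 ≥ 1, so the series converges in ℤ_19 to 1/(1 − a) = 1/(1 − (-32851)) = 1/32852. Expand this rational in ℤ_19: compute digits iteratively via d_i = x_i mod 19, x_{i+1} = (x_i − d_i)/19. The first 6 digits are (1, 0, 4, 14, 15, 17).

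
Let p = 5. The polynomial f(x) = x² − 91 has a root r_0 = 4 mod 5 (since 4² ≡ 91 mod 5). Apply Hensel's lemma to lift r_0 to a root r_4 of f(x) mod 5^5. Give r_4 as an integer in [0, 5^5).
r_4 = 2279 (mod 3125)

Hensel's recurrence: r_{i+1} = r_i − f(r_i)·(f′(r_i))^{-1} mod 5^{i+2}, with f′(x) = 2x. Iterate:
  r_0 = 4 (mod 5)
  r_1 = 4 (mod 25)
  r_2 = 29 (mod 125)
  r_3 = 404 (mod 625)
  r_4 = 2279 (mod 3125)
Final: r_4 = 2279, and one checks f(r_4) ≡ 0 mod 5^5.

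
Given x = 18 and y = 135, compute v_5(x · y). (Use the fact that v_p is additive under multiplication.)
v_5(2430) = 1

v_p(x) = 0 (factor: 18 = 5^0 · 18); v_p(y) = 1 (factor: 135 = 5^1 · 27). Additivity: v_p(xy) = v_p(x) + v_p(y) = 0 + 1 = 1. (Direct check: xy = 2430 = 5^1 · (486).)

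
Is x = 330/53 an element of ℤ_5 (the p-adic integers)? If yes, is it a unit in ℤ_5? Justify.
x ∈ ℤ_5 but not a unit; v_5(x) = 1 > 0

ℤ_5 = {x ∈ ℚ_5 : v_5(x) ≥ 0} and ℤ_5^× = {x ∈ ℤ_5 : v_5(x) = 0}. Here v_5(330/53) = v_5(num) − v_5(den) = 1; compare against these criteria.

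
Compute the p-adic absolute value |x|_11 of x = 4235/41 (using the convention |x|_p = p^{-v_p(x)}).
|4235/41|_11 = 1/121

Step 1 — compute v_11(x) by factoring powers of 11 out of the numerator and denominator: v_11(4235/41) = 2. Step 2 — apply |x|_p = p^{-v_p(x)} = 11^{-2} = 1/121.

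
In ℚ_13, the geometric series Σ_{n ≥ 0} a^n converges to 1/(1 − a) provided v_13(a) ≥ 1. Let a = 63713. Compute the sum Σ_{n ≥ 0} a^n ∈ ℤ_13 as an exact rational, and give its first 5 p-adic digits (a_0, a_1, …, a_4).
Σ a^n = 1/(1 − a) = -1/63712;  first 5 digits = (1, 0, 0, 3, 2)

v_13(a) = 3 ≥ 1, so the series converges in ℤ_13 to 1/(1 − a) = 1/(1 − 63713) = -1/63712. Expand this rational in ℤ_13: compute digits iteratively via d_i = x_i mod 13, x_{i+1} = (x_i − d_i)/13. The first 5 digits are (1, 0, 0, 3, 2).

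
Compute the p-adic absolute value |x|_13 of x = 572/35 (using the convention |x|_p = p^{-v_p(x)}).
|572/35|_13 = 1/13

Step 1 — compute v_13(x) by factoring powers of 13 out of the numerator and denominator: v_13(572/35) = 1. Step 2 — apply |x|_p = p^{-v_p(x)} = 13^{-1} = 1/13.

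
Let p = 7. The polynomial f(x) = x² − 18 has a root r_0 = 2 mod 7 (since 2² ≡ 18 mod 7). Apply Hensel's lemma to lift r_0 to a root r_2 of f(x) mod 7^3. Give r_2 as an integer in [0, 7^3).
r_2 = 324 (mod 343)

Hensel's recurrence: r_{i+1} = r_i − f(r_i)·(f′(r_i))^{-1} mod 7^{i+2}, with f′(x) = 2x. Iterate:
  r_0 = 2 (mod 7)
  r_1 = 30 (mod 49)
  r_2 = 324 (mod 343)
Final: r_2 = 324, and one checks f(r_2) ≡ 0 mod 7^3.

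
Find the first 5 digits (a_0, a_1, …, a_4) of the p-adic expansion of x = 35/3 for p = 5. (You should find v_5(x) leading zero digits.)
(a_0, …, a_4) = (0, 4, 3, 1, 3)

v_5(35/3) = 1, so a_0 = ... = a_0 = 0. Factor out: x = 5^1 · u with u = 7/3 a unit in ℤ_5. Expand u iteratively via a_{v+i} = u_i mod 5, u_{i+1} = (u_i − a_{v+i})/5:
  u_0 = 7/3;  a_1 = 4;  u_1 = (u_0 − 4)/5 = -1/3
  u_1 = -1/3;  a_2 = 3;  u_2 = (u_1 − 3)/5 = -2/3
  u_2 = -2/3;  a_3 = 1;  u_3 = (u_2 − 1)/5 = -1/3
  u_3 = -1/3;  a_4 = 3;  u_4 = (u_3 − 3)/5 = -2/3
Digits: (0, 4, 3, 1, 3).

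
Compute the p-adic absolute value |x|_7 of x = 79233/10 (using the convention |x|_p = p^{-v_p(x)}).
|79233/10|_7 = 1/2401

Step 1 — compute v_7(x) by factoring powers of 7 out of the numerator and denominator: v_7(79233/10) = 4. Step 2 — apply |x|_p = p^{-v_p(x)} = 7^{-4} = 1/2401.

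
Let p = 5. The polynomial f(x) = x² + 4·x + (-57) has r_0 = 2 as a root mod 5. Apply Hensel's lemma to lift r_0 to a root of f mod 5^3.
r_2 = 42 (mod 125)

Hensel: r_{i+1} = r_i − f(r_i)·(f′(r_i))^{-1} mod 5^{i+2}, f′(x) = 2x + 4. Iterate:
  r_0 = 2 (mod 5)
  r_1 = 17 (mod 25)
  r_2 = 42 (mod 125)
Final: r = 42 satisfies f(r) ≡ 0 mod 5^3.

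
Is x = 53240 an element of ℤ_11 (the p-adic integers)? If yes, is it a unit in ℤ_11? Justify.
x ∈ ℤ_11 but not a unit; v_11(x) = 3 > 0

ℤ_11 = {x ∈ ℚ_11 : v_11(x) ≥ 0} and ℤ_11^× = {x ∈ ℤ_11 : v_11(x) = 0}. Here v_11(53240) = v_11(num) − v_11(den) = 3; compare against these criteria.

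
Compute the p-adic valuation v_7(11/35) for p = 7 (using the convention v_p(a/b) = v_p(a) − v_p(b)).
v_7(11/35) = -1

Factor powers of 7 from the numerator and denominator of the reduced fraction: 11 = 7^0 · 11 and 35 = 7^1 · 5. Apply v_p(a/b) = v_p(a) − v_p(b): v_7(11/35) = 0 − 1 = -1.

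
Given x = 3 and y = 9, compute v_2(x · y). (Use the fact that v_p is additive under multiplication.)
v_2(27) = 0

v_p(x) = 0 (factor: 3 = 2^0 · 3); v_p(y) = 0 (factor: 9 = 2^0 · 9). Additivity: v_p(xy) = v_p(x) + v_p(y) = 0 + 0 = 0. (Direct check: xy = 27 = 2^0 · (27).)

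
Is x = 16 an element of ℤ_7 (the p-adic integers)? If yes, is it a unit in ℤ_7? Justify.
x ∈ ℤ_7^× (unit); v_7(x) = 0

ℤ_7 = {x ∈ ℚ_7 : v_7(x) ≥ 0} and ℤ_7^× = {x ∈ ℤ_7 : v_7(x) = 0}. Here v_7(16) = v_7(num) − v_7(den) = 0; compare against these criteria.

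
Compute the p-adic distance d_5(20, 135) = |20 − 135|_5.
d_5(20, 135) = 1/5

Step 1 — x − y = 20 − 135 = -115. Step 2 — v_5(-115) = 1 (factor: -115 = −(5^1 · 23); the sign does not affect v_p). Step 3 — |x − y|_5 = 5^{-1} = 1/5.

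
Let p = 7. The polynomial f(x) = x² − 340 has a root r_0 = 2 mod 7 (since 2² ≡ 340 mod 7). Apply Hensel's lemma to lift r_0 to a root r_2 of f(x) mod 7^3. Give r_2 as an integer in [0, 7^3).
r_2 = 37 (mod 343)

Hensel's recurrence: r_{i+1} = r_i − f(r_i)·(f′(r_i))^{-1} mod 7^{i+2}, with f′(x) = 2x. Iterate:
  r_0 = 2 (mod 7)
  r_1 = 37 (mod 49)
  r_2 = 37 (mod 343)
Final: r_2 = 37, and one checks f(r_2) ≡ 0 mod 7^3.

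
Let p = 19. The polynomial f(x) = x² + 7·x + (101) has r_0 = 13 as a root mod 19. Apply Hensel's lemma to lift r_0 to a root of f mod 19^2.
r_1 = 13 (mod 361)

Hensel: r_{i+1} = r_i − f(r_i)·(f′(r_i))^{-1} mod 19^{i+2}, f′(x) = 2x + 7. Iterate:
  r_0 = 13 (mod 19)
  r_1 = 13 (mod 361)
Final: r = 13 satisfies f(r) ≡ 0 mod 19^2.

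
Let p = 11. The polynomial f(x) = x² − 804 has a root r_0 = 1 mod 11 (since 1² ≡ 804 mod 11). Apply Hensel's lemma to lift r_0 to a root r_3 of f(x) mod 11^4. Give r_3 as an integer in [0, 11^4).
r_3 = 11474 (mod 14641)

Hensel's recurrence: r_{i+1} = r_i − f(r_i)·(f′(r_i))^{-1} mod 11^{i+2}, with f′(x) = 2x. Iterate:
  r_0 = 1 (mod 11)
  r_1 = 100 (mod 121)
  r_2 = 826 (mod 1331)
  r_3 = 11474 (mod 14641)
Final: r_3 = 11474, and one checks f(r_3) ≡ 0 mod 11^4.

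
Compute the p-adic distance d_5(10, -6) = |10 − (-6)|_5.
d_5(10, -6) = 1

Step 1 — x − y = 10 − (-6) = 16. Step 2 — v_5(16) = 0 (factor: 16 = (5^0 · 16); the sign does not affect v_p). Step 3 — |x − y|_5 = 5^{0} = 1.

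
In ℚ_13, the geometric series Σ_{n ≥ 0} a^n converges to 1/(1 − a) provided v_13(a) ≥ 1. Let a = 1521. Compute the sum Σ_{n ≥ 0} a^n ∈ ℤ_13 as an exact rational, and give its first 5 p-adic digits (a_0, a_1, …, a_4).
Σ a^n = 1/(1 − a) = -1/1520;  first 5 digits = (1, 0, 9, 0, 3)

v_13(a) = 2 ≥ 1, so the series converges in ℤ_13 to 1/(1 − a) = 1/(1 − 1521) = -1/1520. Expand this rational in ℤ_13: compute digits iteratively via d_i = x_i mod 13, x_{i+1} = (x_i − d_i)/13. The first 5 digits are (1, 0, 9, 0, 3).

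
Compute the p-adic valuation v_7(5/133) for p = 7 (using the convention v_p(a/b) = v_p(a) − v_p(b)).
v_7(5/133) = -1

Factor powers of 7 from the numerator and denominator of the reduced fraction: 5 = 7^0 · 5 and 133 = 7^1 · 19. Apply v_p(a/b) = v_p(a) − v_p(b): v_7(5/133) = 0 − 1 = -1.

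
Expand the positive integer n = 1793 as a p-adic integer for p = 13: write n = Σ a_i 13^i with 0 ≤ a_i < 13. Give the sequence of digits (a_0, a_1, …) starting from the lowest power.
(a_0, a_1, …) = (12, 7, 10)

Repeated division by 13 gives the digits low-to-high: 1793 = 12 + 7·13^1 + 10·13^2. Digit sequence: (12, 7, 10).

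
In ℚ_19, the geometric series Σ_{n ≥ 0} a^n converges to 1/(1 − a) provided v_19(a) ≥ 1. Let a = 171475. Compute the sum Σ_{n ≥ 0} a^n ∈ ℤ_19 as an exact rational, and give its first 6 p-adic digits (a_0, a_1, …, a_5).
Σ a^n = 1/(1 − a) = -1/171474;  first 6 digits = (1, 0, 0, 6, 1, 0)

v_19(a) = 3 ≥ 1, so the series converges in ℤ_19 to 1/(1 − a) = 1/(1 − 171475) = -1/171474. Expand this rational in ℤ_19: compute digits iteratively via d_i = x_i mod 19, x_{i+1} = (x_i − d_i)/19. The first 6 digits are (1, 0, 0, 6, 1, 0).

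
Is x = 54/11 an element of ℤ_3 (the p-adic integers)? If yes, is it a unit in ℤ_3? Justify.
x ∈ ℤ_3 but not a unit; v_3(x) = 3 > 0

ℤ_3 = {x ∈ ℚ_3 : v_3(x) ≥ 0} and ℤ_3^× = {x ∈ ℤ_3 : v_3(x) = 0}. Here v_3(54/11) = v_3(num) − v_3(den) = 3; compare against these criteria.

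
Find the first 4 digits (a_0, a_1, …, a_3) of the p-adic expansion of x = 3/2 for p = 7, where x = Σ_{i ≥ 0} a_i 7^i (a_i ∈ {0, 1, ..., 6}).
(a_0, …, a_3) = (5, 3, 3, 3)

v_7(3/2) = 0 (numerator and denominator both coprime to 7), so x ∈ ℤ_7^×. Compute digits iteratively via a_i = x_i mod 7, x_{i+1} = (x_i − a_i)/7, with x_0 = x:
  x_0 = 3/2;  a_0 = 5;  x_1 = (x_0 − 5)/7 = -1/2
  x_1 = -1/2;  a_1 = 3;  x_2 = (x_1 − 3)/7 = -1/2
  x_2 = -1/2;  a_2 = 3;  x_3 = (x_2 − 3)/7 = -1/2
  x_3 = -1/2;  a_3 = 3;  x_4 = (x_3 − 3)/7 = -1/2
Digits: (5, 3, 3, 3).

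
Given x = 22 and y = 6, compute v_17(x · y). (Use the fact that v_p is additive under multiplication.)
v_17(132) = 0

v_p(x) = 0 (factor: 22 = 17^0 · 22); v_p(y) = 0 (factor: 6 = 17^0 · 6). Additivity: v_p(xy) = v_p(x) + v_p(y) = 0 + 0 = 0. (Direct check: xy = 132 = 17^0 · (132).)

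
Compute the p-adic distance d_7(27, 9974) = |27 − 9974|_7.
d_7(27, 9974) = 1/343

Step 1 — x − y = 27 − 9974 = -9947. Step 2 — v_7(-9947) = 3 (factor: -9947 = −(7^3 · 29); the sign does not affect v_p). Step 3 — |x − y|_7 = 7^{-3} = 1/343.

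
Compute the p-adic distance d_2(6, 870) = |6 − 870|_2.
d_2(6, 870) = 1/32

Step 1 — x − y = 6 − 870 = -864. Step 2 — v_2(-864) = 5 (factor: -864 = −(2^5 · 27); the sign does not affect v_p). Step 3 — |x − y|_2 = 2^{-5} = 1/32.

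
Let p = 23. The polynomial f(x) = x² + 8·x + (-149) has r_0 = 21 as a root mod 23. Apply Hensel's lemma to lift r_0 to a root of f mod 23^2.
r_1 = 435 (mod 529)

Hensel: r_{i+1} = r_i − f(r_i)·(f′(r_i))^{-1} mod 23^{i+2}, f′(x) = 2x + 8. Iterate:
  r_0 = 21 (mod 23)
  r_1 = 435 (mod 529)
Final: r = 435 satisfies f(r) ≡ 0 mod 23^2.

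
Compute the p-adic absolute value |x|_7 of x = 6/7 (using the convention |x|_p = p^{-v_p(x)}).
|6/7|_7 = 7

Step 1 — compute v_7(x) by factoring powers of 7 out of the numerator and denominator: v_7(6/7) = -1. Step 2 — apply |x|_p = p^{-v_p(x)} = 7^{1} = 7.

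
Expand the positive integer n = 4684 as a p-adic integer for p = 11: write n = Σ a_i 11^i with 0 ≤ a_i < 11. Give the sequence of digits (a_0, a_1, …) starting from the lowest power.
(a_0, a_1, …) = (9, 7, 5, 3)

Repeated division by 11 gives the digits low-to-high: 4684 = 9 + 7·11^1 + 5·11^2 + 3·11^3. Digit sequence: (9, 7, 5, 3).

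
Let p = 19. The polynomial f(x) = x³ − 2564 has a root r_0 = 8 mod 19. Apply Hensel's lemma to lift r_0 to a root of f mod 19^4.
r_3 = 77205 (mod 130321)

Hensel: r_{i+1} = r_i − f(r_i)/f′(r_i) mod 19^{i+2}, where f′(x) = 3x². Iterate:
  r_0 = 8 (mod 19)
  r_1 = 312 (mod 361)
  r_2 = 1756 (mod 6859)
  r_3 = 77205 (mod 130321)
Final: r = 77205 with f(r) ≡ 0 mod 19^4.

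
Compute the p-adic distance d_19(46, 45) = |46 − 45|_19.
d_19(46, 45) = 1

Step 1 — x − y = 46 − 45 = 1. Step 2 — v_19(1) = 0 (factor: 1 = (19^0 · 1); the sign does not affect v_p). Step 3 — |x − y|_19 = 19^{0} = 1.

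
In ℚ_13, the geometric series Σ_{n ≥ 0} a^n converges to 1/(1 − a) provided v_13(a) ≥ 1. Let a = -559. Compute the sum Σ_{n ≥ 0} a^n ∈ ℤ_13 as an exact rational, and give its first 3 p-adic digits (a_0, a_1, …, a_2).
Σ a^n = 1/(1 − a) = 1/560;  first 3 digits = (1, 9, 12)

v_13(a) = 1 ≥ 1, so the series converges in ℤ_13 to 1/(1 − a) = 1/(1 − (-559)) = 1/560. Expand this rational in ℤ_13: compute digits iteratively via d_i = x_i mod 13, x_{i+1} = (x_i − d_i)/13. The first 3 digits are (1, 9, 12).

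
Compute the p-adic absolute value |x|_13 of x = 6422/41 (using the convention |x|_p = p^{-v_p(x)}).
|6422/41|_13 = 1/169

Step 1 — compute v_13(x) by factoring powers of 13 out of the numerator and denominator: v_13(6422/41) = 2. Step 2 — apply |x|_p = p^{-v_p(x)} = 13^{-2} = 1/169.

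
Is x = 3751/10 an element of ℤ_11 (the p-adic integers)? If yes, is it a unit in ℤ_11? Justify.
x ∈ ℤ_11 but not a unit; v_11(x) = 2 > 0

ℤ_11 = {x ∈ ℚ_11 : v_11(x) ≥ 0} and ℤ_11^× = {x ∈ ℤ_11 : v_11(x) = 0}. Here v_11(3751/10) = v_11(num) − v_11(den) = 2; compare against these criteria.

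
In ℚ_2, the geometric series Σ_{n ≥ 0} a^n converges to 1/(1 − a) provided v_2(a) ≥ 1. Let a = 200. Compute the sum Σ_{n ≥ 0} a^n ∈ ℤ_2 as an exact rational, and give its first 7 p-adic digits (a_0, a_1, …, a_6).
Σ a^n = 1/(1 − a) = -1/199;  first 7 digits = (1, 0, 0, 1, 0, 0, 0)

v_2(a) = 3 ≥ 1, so the series converges in ℤ_2 to 1/(1 − a) = 1/(1 − 200) = -1/199. Expand this rational in ℤ_2: compute digits iteratively via d_i = x_i mod 2, x_{i+1} = (x_i − d_i)/2. The first 7 digits are (1, 0, 0, 1, 0, 0, 0).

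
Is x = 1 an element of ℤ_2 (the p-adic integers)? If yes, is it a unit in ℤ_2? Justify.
x ∈ ℤ_2^× (unit); v_2(x) = 0

ℤ_2 = {x ∈ ℚ_2 : v_2(x) ≥ 0} and ℤ_2^× = {x ∈ ℤ_2 : v_2(x) = 0}. Here v_2(1) = v_2(num) − v_2(den) = 0; compare against these criteria.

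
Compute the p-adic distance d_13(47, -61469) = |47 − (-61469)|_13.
d_13(47, -61469) = 1/2197

Step 1 — x − y = 47 − (-61469) = 61516. Step 2 — v_13(61516) = 3 (factor: 61516 = (13^3 · 28); the sign does not affect v_p). Step 3 — |x − y|_13 = 13^{-3} = 1/2197.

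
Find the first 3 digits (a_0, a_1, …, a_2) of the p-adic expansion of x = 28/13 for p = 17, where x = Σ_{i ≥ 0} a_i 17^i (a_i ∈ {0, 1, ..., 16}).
(a_0, …, a_2) = (10, 10, 2)

v_17(28/13) = 0 (numerator and denominator both coprime to 17), so x ∈ ℤ_17^×. Compute digits iteratively via a_i = x_i mod 17, x_{i+1} = (x_i − a_i)/17, with x_0 = x:
  x_0 = 28/13;  a_0 = 10;  x_1 = (x_0 − 10)/17 = -6/13
  x_1 = -6/13;  a_1 = 10;  x_2 = (x_1 − 10)/17 = -8/13
  x_2 = -8/13;  a_2 = 2;  x_3 = (x_2 − 2)/17 = -2/13
Digits: (10, 10, 2).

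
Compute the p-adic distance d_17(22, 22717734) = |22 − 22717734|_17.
d_17(22, 22717734) = 1/1419857

Step 1 — x − y = 22 − 22717734 = -22717712. Step 2 — v_17(-22717712) = 5 (factor: -22717712 = −(17^5 · 16); the sign does not affect v_p). Step 3 — |x − y|_17 = 17^{-5} = 1/1419857.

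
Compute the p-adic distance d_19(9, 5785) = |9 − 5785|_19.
d_19(9, 5785) = 1/361

Step 1 — x − y = 9 − 5785 = -5776. Step 2 — v_19(-5776) = 2 (factor: -5776 = −(19^2 · 16); the sign does not affect v_p). Step 3 — |x − y|_19 = 19^{-2} = 1/361.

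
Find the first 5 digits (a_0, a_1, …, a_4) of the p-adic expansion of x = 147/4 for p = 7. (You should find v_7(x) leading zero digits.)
(a_0, …, a_4) = (0, 0, 6, 1, 5)

v_7(147/4) = 2, so a_0 = ... = a_1 = 0. Factor out: x = 7^2 · u with u = 3/4 a unit in ℤ_7. Expand u iteratively via a_{v+i} = u_i mod 7, u_{i+1} = (u_i − a_{v+i})/7:
  u_0 = 3/4;  a_2 = 6;  u_1 = (u_0 − 6)/7 = -3/4
  u_1 = -3/4;  a_3 = 1;  u_2 = (u_1 − 1)/7 = -1/4
  u_2 = -1/4;  a_4 = 5;  u_3 = (u_2 − 5)/7 = -3/4
Digits: (0, 0, 6, 1, 5).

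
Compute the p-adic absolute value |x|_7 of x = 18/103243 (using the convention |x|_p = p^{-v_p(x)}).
|18/103243|_7 = 2401

Step 1 — compute v_7(x) by factoring powers of 7 out of the numerator and denominator: v_7(18/103243) = -4. Step 2 — apply |x|_p = p^{-v_p(x)} = 7^{4} = 2401.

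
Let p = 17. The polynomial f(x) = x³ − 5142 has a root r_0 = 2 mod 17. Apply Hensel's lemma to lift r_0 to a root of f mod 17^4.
r_3 = 38626 (mod 83521)

Hensel: r_{i+1} = r_i − f(r_i)/f′(r_i) mod 17^{i+2}, where f′(x) = 3x². Iterate:
  r_0 = 2 (mod 17)
  r_1 = 189 (mod 289)
  r_2 = 4235 (mod 4913)
  r_3 = 38626 (mod 83521)
Final: r = 38626 with f(r) ≡ 0 mod 17^4.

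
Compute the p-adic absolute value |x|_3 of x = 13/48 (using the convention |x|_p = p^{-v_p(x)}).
|13/48|_3 = 3

Step 1 — compute v_3(x) by factoring powers of 3 out of the numerator and denominator: v_3(13/48) = -1. Step 2 — apply |x|_p = p^{-v_p(x)} = 3^{1} = 3.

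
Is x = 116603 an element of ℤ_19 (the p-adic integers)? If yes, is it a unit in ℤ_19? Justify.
x ∈ ℤ_19 but not a unit; v_19(x) = 3 > 0

ℤ_19 = {x ∈ ℚ_19 : v_19(x) ≥ 0} and ℤ_19^× = {x ∈ ℤ_19 : v_19(x) = 0}. Here v_19(116603) = v_19(num) − v_19(den) = 3; compare against these criteria.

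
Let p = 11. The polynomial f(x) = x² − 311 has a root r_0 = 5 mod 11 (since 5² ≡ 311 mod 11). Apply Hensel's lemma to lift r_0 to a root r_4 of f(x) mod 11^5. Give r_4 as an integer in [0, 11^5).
r_4 = 10488 (mod 161051)

Hensel's recurrence: r_{i+1} = r_i − f(r_i)·(f′(r_i))^{-1} mod 11^{i+2}, with f′(x) = 2x. Iterate:
  r_0 = 5 (mod 11)
  r_1 = 82 (mod 121)
  r_2 = 1171 (mod 1331)
  r_3 = 10488 (mod 14641)
  r_4 = 10488 (mod 161051)
Final: r_4 = 10488, and one checks f(r_4) ≡ 0 mod 11^5.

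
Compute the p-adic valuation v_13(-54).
v_13(-54) = 0

v_13(n) is the largest exponent k such that 13^k divides n. Factor out: -54 = -13^0 · 54. (Sign doesn't affect v_p.) So v_13(-54) = 0.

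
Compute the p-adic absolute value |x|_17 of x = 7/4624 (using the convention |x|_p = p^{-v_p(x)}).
|7/4624|_17 = 289

Step 1 — compute v_17(x) by factoring powers of 17 out of the numerator and denominator: v_17(7/4624) = -2. Step 2 — apply |x|_p = p^{-v_p(x)} = 17^{2} = 289.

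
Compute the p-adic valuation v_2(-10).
v_2(-10) = 1

v_2(n) is the largest exponent k such that 2^k divides n. Factor out: -10 = -2^1 · 5. (Sign doesn't affect v_p.) So v_2(-10) = 1.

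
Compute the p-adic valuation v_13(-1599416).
v_13(-1599416) = 4

v_13(n) is the largest exponent k such that 13^k divides n. Factor out: -1599416 = -13^4 · 56. (Sign doesn't affect v_p.) So v_13(-1599416) = 4.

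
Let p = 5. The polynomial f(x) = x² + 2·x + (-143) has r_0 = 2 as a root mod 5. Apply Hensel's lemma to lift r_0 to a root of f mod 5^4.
r_3 = 612 (mod 625)

Hensel: r_{i+1} = r_i − f(r_i)·(f′(r_i))^{-1} mod 5^{i+2}, f′(x) = 2x + 2. Iterate:
  r_0 = 2 (mod 5)
  r_1 = 12 (mod 25)
  r_2 = 112 (mod 125)
  r_3 = 612 (mod 625)
Final: r = 612 satisfies f(r) ≡ 0 mod 5^4.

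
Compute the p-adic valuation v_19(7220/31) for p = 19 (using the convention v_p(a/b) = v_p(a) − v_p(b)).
v_19(7220/31) = 2

Factor powers of 19 from the numerator and denominator of the reduced fraction: 7220 = 19^2 · 20 and 31 = 19^0 · 31. Apply v_p(a/b) = v_p(a) − v_p(b): v_19(7220/31) = 2 − 0 = 2.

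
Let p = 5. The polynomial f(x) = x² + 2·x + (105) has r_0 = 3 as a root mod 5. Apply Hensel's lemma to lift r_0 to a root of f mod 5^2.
r_1 = 13 (mod 25)

Hensel: r_{i+1} = r_i − f(r_i)·(f′(r_i))^{-1} mod 5^{i+2}, f′(x) = 2x + 2. Iterate:
  r_0 = 3 (mod 5)
  r_1 = 13 (mod 25)
Final: r = 13 satisfies f(r) ≡ 0 mod 5^2.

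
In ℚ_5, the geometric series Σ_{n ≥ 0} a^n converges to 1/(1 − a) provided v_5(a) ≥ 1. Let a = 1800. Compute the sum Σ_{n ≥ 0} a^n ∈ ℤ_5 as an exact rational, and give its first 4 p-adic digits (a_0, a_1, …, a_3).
Σ a^n = 1/(1 − a) = -1/1799;  first 4 digits = (1, 0, 2, 4)

v_5(a) = 2 ≥ 1, so the series converges in ℤ_5 to 1/(1 − a) = 1/(1 − 1800) = -1/1799. Expand this rational in ℤ_5: compute digits iteratively via d_i = x_i mod 5, x_{i+1} = (x_i − d_i)/5. The first 4 digits are (1, 0, 2, 4).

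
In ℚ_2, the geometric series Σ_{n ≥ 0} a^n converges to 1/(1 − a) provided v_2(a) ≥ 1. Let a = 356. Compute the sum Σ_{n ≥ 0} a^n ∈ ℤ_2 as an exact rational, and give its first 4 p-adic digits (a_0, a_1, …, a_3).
Σ a^n = 1/(1 − a) = -1/355;  first 4 digits = (1, 0, 1, 0)

v_2(a) = 2 ≥ 1, so the series converges in ℤ_2 to 1/(1 − a) = 1/(1 − 356) = -1/355. Expand this rational in ℤ_2: compute digits iteratively via d_i = x_i mod 2, x_{i+1} = (x_i − d_i)/2. The first 4 digits are (1, 0, 1, 0).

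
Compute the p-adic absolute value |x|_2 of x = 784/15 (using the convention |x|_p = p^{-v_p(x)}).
|784/15|_2 = 1/16

Step 1 — compute v_2(x) by factoring powers of 2 out of the numerator and denominator: v_2(784/15) = 4. Step 2 — apply |x|_p = p^{-v_p(x)} = 2^{-4} = 1/16.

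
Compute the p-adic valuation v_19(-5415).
v_19(-5415) = 2

v_19(n) is the largest exponent k such that 19^k divides n. Factor out: -5415 = -19^2 · 15. (Sign doesn't affect v_p.) So v_19(-5415) = 2.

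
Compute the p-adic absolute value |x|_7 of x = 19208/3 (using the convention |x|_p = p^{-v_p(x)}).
|19208/3|_7 = 1/2401

Step 1 — compute v_7(x) by factoring powers of 7 out of the numerator and denominator: v_7(19208/3) = 4. Step 2 — apply |x|_p = p^{-v_p(x)} = 7^{-4} = 1/2401.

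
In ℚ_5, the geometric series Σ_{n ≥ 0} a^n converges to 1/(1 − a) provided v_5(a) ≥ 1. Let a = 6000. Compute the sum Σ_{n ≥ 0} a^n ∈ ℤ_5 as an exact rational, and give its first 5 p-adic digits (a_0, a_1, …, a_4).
Σ a^n = 1/(1 − a) = -1/5999;  first 5 digits = (1, 0, 0, 3, 4)

v_5(a) = 3 ≥ 1, so the series converges in ℤ_5 to 1/(1 − a) = 1/(1 − 6000) = -1/5999. Expand this rational in ℤ_5: compute digits iteratively via d_i = x_i mod 5, x_{i+1} = (x_i − d_i)/5. The first 5 digits are (1, 0, 0, 3, 4).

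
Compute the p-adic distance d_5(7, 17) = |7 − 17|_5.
d_5(7, 17) = 1/5

Step 1 — x − y = 7 − 17 = -10. Step 2 — v_5(-10) = 1 (factor: -10 = −(5^1 · 2); the sign does not affect v_p). Step 3 — |x − y|_5 = 5^{-1} = 1/5.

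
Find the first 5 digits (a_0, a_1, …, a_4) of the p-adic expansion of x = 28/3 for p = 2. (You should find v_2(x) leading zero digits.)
(a_0, …, a_4) = (0, 0, 1, 0, 1)

v_2(28/3) = 2, so a_0 = ... = a_1 = 0. Factor out: x = 2^2 · u with u = 7/3 a unit in ℤ_2. Expand u iteratively via a_{v+i} = u_i mod 2, u_{i+1} = (u_i − a_{v+i})/2:
  u_0 = 7/3;  a_2 = 1;  u_1 = (u_0 − 1)/2 = 2/3
  u_1 = 2/3;  a_3 = 0;  u_2 = (u_1 − 0)/2 = 1/3
  u_2 = 1/3;  a_4 = 1;  u_3 = (u_2 − 1)/2 = -1/3
Digits: (0, 0, 1, 0, 1).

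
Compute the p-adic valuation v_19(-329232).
v_19(-329232) = 3

v_19(n) is the largest exponent k such that 19^k divides n. Factor out: -329232 = -19^3 · 48. (Sign doesn't affect v_p.) So v_19(-329232) = 3.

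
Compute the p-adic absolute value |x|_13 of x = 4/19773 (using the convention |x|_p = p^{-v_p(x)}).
|4/19773|_13 = 2197

Step 1 — compute v_13(x) by factoring powers of 13 out of the numerator and denominator: v_13(4/19773) = -3. Step 2 — apply |x|_p = p^{-v_p(x)} = 13^{3} = 2197.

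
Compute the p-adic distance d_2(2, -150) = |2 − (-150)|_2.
d_2(2, -150) = 1/8

Step 1 — x − y = 2 − (-150) = 152. Step 2 — v_2(152) = 3 (factor: 152 = (2^3 · 19); the sign does not affect v_p). Step 3 — |x − y|_2 = 2^{-3} = 1/8.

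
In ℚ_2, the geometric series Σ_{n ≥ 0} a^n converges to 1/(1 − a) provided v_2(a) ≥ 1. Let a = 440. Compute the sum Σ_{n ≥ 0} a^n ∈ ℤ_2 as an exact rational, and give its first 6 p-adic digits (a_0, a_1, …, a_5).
Σ a^n = 1/(1 − a) = -1/439;  first 6 digits = (1, 0, 0, 1, 1, 1)

v_2(a) = 3 ≥ 1, so the series converges in ℤ_2 to 1/(1 − a) = 1/(1 − 440) = -1/439. Expand this rational in ℤ_2: compute digits iteratively via d_i = x_i mod 2, x_{i+1} = (x_i − d_i)/2. The first 6 digits are (1, 0, 0, 1, 1, 1).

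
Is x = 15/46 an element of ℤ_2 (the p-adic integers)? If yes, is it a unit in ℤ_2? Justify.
x ∉ ℤ_2 (v_2(x) = -1 < 0)

ℤ_2 = {x ∈ ℚ_2 : v_2(x) ≥ 0} and ℤ_2^× = {x ∈ ℤ_2 : v_2(x) = 0}. Here v_2(15/46) = v_2(num) − v_2(den) = -1; compare against these criteria.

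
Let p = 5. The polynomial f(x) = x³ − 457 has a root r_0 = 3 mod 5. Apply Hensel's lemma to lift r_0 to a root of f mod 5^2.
r_1 = 18 (mod 25)

Hensel: r_{i+1} = r_i − f(r_i)/f′(r_i) mod 5^{i+2}, where f′(x) = 3x². Iterate:
  r_0 = 3 (mod 5)
  r_1 = 18 (mod 25)
Final: r = 18 with f(r) ≡ 0 mod 5^2.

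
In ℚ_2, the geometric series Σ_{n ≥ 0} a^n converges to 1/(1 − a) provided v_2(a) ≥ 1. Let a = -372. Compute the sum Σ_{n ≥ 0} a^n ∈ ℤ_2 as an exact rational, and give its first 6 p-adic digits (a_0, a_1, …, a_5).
Σ a^n = 1/(1 − a) = 1/373;  first 6 digits = (1, 0, 1, 1, 1, 0)

v_2(a) = 2 ≥ 1, so the series converges in ℤ_2 to 1/(1 − a) = 1/(1 − (-372)) = 1/373. Expand this rational in ℤ_2: compute digits iteratively via d_i = x_i mod 2, x_{i+1} = (x_i − d_i)/2. The first 6 digits are (1, 0, 1, 1, 1, 0).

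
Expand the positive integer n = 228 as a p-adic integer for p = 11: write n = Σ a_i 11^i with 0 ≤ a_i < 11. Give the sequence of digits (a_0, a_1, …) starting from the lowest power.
(a_0, a_1, …) = (8, 9, 1)

Repeated division by 11 gives the digits low-to-high: 228 = 8 + 9·11^1 + 1·11^2. Digit sequence: (8, 9, 1).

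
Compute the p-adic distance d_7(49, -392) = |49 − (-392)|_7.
d_7(49, -392) = 1/49

Step 1 — x − y = 49 − (-392) = 441. Step 2 — v_7(441) = 2 (factor: 441 = (7^2 · 9); the sign does not affect v_p). Step 3 — |x − y|_7 = 7^{-2} = 1/49.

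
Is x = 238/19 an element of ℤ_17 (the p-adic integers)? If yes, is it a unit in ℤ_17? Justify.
x ∈ ℤ_17 but not a unit; v_17(x) = 1 > 0

ℤ_17 = {x ∈ ℚ_17 : v_17(x) ≥ 0} and ℤ_17^× = {x ∈ ℤ_17 : v_17(x) = 0}. Here v_17(238/19) = v_17(num) − v_17(den) = 1; compare against these criteria.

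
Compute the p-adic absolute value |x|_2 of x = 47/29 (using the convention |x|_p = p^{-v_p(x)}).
|47/29|_2 = 1

Step 1 — compute v_2(x) by factoring powers of 2 out of the numerator and denominator: v_2(47/29) = 0. Step 2 — apply |x|_p = p^{-v_p(x)} = 2^{0} = 1.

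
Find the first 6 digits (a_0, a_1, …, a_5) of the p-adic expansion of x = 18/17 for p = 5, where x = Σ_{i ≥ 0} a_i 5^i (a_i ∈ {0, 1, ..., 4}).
(a_0, …, a_5) = (4, 0, 4, 3, 1, 2)

v_5(18/17) = 0 (numerator and denominator both coprime to 5), so x ∈ ℤ_5^×. Compute digits iteratively via a_i = x_i mod 5, x_{i+1} = (x_i − a_i)/5, with x_0 = x:
  x_0 = 18/17;  a_0 = 4;  x_1 = (x_0 − 4)/5 = -10/17
  x_1 = -10/17;  a_1 = 0;  x_2 = (x_1 − 0)/5 = -2/17
  x_2 = -2/17;  a_2 = 4;  x_3 = (x_2 − 4)/5 = -14/17
  x_3 = -14/17;  a_3 = 3;  x_4 = (x_3 − 3)/5 = -13/17
  x_4 = -13/17;  a_4 = 1;  x_5 = (x_4 − 1)/5 = -6/17
  x_5 = -6/17;  a_5 = 2;  x_6 = (x_5 − 2)/5 = -8/17
Digits: (4, 0, 4, 3, 1, 2).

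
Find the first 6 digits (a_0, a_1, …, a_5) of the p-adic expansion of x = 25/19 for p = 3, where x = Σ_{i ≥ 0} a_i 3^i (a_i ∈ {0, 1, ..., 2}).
(a_0, …, a_5) = (1, 2, 0, 2, 1, 1)

v_3(25/19) = 0 (numerator and denominator both coprime to 3), so x ∈ ℤ_3^×. Compute digits iteratively via a_i = x_i mod 3, x_{i+1} = (x_i − a_i)/3, with x_0 = x:
  x_0 = 25/19;  a_0 = 1;  x_1 = (x_0 − 1)/3 = 2/19
  x_1 = 2/19;  a_1 = 2;  x_2 = (x_1 − 2)/3 = -12/19
  x_2 = -12/19;  a_2 = 0;  x_3 = (x_2 − 0)/3 = -4/19
  x_3 = -4/19;  a_3 = 2;  x_4 = (x_3 − 2)/3 = -14/19
  x_4 = -14/19;  a_4 = 1;  x_5 = (x_4 − 1)/3 = -11/19
  x_5 = -11/19;  a_5 = 1;  x_6 = (x_5 − 1)/3 = -10/19
Digits: (1, 2, 0, 2, 1, 1).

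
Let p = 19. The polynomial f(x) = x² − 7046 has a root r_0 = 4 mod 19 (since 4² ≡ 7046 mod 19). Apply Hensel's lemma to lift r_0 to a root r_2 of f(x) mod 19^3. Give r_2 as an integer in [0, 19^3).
r_2 = 973 (mod 6859)

Hensel's recurrence: r_{i+1} = r_i − f(r_i)·(f′(r_i))^{-1} mod 19^{i+2}, with f′(x) = 2x. Iterate:
  r_0 = 4 (mod 19)
  r_1 = 251 (mod 361)
  r_2 = 973 (mod 6859)
Final: r_2 = 973, and one checks f(r_2) ≡ 0 mod 19^3.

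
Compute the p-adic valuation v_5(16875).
v_5(16875) = 4

v_5(n) is the largest exponent k such that 5^k divides n. Factor out: 16875 = 5^4 · 27. (Sign doesn't affect v_p.) So v_5(16875) = 4.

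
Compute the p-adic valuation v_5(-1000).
v_5(-1000) = 3

v_5(n) is the largest exponent k such that 5^k divides n. Factor out: -1000 = -5^3 · 8. (Sign doesn't affect v_p.) So v_5(-1000) = 3.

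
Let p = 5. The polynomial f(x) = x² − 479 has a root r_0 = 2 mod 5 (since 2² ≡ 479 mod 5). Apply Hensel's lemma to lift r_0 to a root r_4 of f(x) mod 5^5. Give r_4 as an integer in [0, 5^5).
r_4 = 1527 (mod 3125)

Hensel's recurrence: r_{i+1} = r_i − f(r_i)·(f′(r_i))^{-1} mod 5^{i+2}, with f′(x) = 2x. Iterate:
  r_0 = 2 (mod 5)
  r_1 = 2 (mod 25)
  r_2 = 27 (mod 125)
  r_3 = 277 (mod 625)
  r_4 = 1527 (mod 3125)
Final: r_4 = 1527, and one checks f(r_4) ≡ 0 mod 5^5.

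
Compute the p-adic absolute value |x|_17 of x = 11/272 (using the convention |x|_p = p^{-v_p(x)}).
|11/272|_17 = 17

Step 1 — compute v_17(x) by factoring powers of 17 out of the numerator and denominator: v_17(11/272) = -1. Step 2 — apply |x|_p = p^{-v_p(x)} = 17^{1} = 17.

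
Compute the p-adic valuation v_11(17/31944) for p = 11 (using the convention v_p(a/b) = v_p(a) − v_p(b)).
v_11(17/31944) = -3

Factor powers of 11 from the numerator and denominator of the reduced fraction: 17 = 11^0 · 17 and 31944 = 11^3 · 24. Apply v_p(a/b) = v_p(a) − v_p(b): v_11(17/31944) = 0 − 3 = -3.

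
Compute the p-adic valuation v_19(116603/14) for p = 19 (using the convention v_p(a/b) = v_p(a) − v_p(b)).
v_19(116603/14) = 3

Factor powers of 19 from the numerator and denominator of the reduced fraction: 116603 = 19^3 · 17 and 14 = 19^0 · 14. Apply v_p(a/b) = v_p(a) − v_p(b): v_19(116603/14) = 3 − 0 = 3.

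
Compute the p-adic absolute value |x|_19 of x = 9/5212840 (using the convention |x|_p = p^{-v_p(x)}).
|9/5212840|_19 = 130321

Step 1 — compute v_19(x) by factoring powers of 19 out of the numerator and denominator: v_19(9/5212840) = -4. Step 2 — apply |x|_p = p^{-v_p(x)} = 19^{4} = 130321.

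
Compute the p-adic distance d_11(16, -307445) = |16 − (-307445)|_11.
d_11(16, -307445) = 1/14641

Step 1 — x − y = 16 − (-307445) = 307461. Step 2 — v_11(307461) = 4 (factor: 307461 = (11^4 · 21); the sign does not affect v_p). Step 3 — |x − y|_11 = 11^{-4} = 1/14641.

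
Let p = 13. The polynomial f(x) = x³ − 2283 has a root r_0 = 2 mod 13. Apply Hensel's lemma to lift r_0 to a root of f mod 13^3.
r_2 = 262 (mod 2197)

Hensel: r_{i+1} = r_i − f(r_i)/f′(r_i) mod 13^{i+2}, where f′(x) = 3x². Iterate:
  r_0 = 2 (mod 13)
  r_1 = 93 (mod 169)
  r_2 = 262 (mod 2197)
Final: r = 262 with f(r) ≡ 0 mod 13^3.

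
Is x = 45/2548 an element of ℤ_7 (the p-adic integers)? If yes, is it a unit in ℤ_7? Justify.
x ∉ ℤ_7 (v_7(x) = -2 < 0)

ℤ_7 = {x ∈ ℚ_7 : v_7(x) ≥ 0} and ℤ_7^× = {x ∈ ℤ_7 : v_7(x) = 0}. Here v_7(45/2548) = v_7(num) − v_7(den) = -2; compare against these criteria.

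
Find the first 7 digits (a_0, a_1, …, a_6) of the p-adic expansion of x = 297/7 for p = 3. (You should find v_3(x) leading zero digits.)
(a_0, …, a_6) = (0, 0, 0, 2, 2, 1, 2)

v_3(297/7) = 3, so a_0 = ... = a_2 = 0. Factor out: x = 3^3 · u with u = 11/7 a unit in ℤ_3. Expand u iteratively via a_{v+i} = u_i mod 3, u_{i+1} = (u_i − a_{v+i})/3:
  u_0 = 11/7;  a_3 = 2;  u_1 = (u_0 − 2)/3 = -1/7
  u_1 = -1/7;  a_4 = 2;  u_2 = (u_1 − 2)/3 = -5/7
  u_2 = -5/7;  a_5 = 1;  u_3 = (u_2 − 1)/3 = -4/7
  u_3 = -4/7;  a_6 = 2;  u_4 = (u_3 − 2)/3 = -6/7
Digits: (0, 0, 0, 2, 2, 1, 2).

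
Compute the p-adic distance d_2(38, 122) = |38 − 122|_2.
d_2(38, 122) = 1/4

Step 1 — x − y = 38 − 122 = -84. Step 2 — v_2(-84) = 2 (factor: -84 = −(2^2 · 21); the sign does not affect v_p). Step 3 — |x − y|_2 = 2^{-2} = 1/4.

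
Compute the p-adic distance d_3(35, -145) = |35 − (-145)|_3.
d_3(35, -145) = 1/9

Step 1 — x − y = 35 − (-145) = 180. Step 2 — v_3(180) = 2 (factor: 180 = (3^2 · 20); the sign does not affect v_p). Step 3 — |x − y|_3 = 3^{-2} = 1/9.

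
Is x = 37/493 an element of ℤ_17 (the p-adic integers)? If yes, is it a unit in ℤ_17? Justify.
x ∉ ℤ_17 (v_17(x) = -1 < 0)

ℤ_17 = {x ∈ ℚ_17 : v_17(x) ≥ 0} and ℤ_17^× = {x ∈ ℤ_17 : v_17(x) = 0}. Here v_17(37/493) = v_17(num) − v_17(den) = -1; compare against these criteria.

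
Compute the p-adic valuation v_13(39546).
v_13(39546) = 3

v_13(n) is the largest exponent k such that 13^k divides n. Factor out: 39546 = 13^3 · 18. (Sign doesn't affect v_p.) So v_13(39546) = 3.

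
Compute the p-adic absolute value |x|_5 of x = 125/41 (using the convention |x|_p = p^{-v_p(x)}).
|125/41|_5 = 1/125

Step 1 — compute v_5(x) by factoring powers of 5 out of the numerator and denominator: v_5(125/41) = 3. Step 2 — apply |x|_p = p^{-v_p(x)} = 5^{-3} = 1/125.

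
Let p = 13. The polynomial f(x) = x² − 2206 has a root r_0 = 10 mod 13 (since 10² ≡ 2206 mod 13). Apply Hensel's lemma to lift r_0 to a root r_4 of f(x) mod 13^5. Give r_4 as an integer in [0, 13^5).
r_4 = 61513 (mod 371293)

Hensel's recurrence: r_{i+1} = r_i − f(r_i)·(f′(r_i))^{-1} mod 13^{i+2}, with f′(x) = 2x. Iterate:
  r_0 = 10 (mod 13)
  r_1 = 166 (mod 169)
  r_2 = 2194 (mod 2197)
  r_3 = 4391 (mod 28561)
  r_4 = 61513 (mod 371293)
Final: r_4 = 61513, and one checks f(r_4) ≡ 0 mod 13^5.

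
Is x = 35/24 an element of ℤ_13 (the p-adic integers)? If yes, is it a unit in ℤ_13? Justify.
x ∈ ℤ_13^× (unit); v_13(x) = 0

ℤ_13 = {x ∈ ℚ_13 : v_13(x) ≥ 0} and ℤ_13^× = {x ∈ ℤ_13 : v_13(x) = 0}. Here v_13(35/24) = v_13(num) − v_13(den) = 0; compare against these criteria.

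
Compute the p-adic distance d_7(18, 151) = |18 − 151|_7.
d_7(18, 151) = 1/7

Step 1 — x − y = 18 − 151 = -133. Step 2 — v_7(-133) = 1 (factor: -133 = −(7^1 · 19); the sign does not affect v_p). Step 3 — |x − y|_7 = 7^{-1} = 1/7.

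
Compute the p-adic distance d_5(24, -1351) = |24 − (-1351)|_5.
d_5(24, -1351) = 1/125

Step 1 — x − y = 24 − (-1351) = 1375. Step 2 — v_5(1375) = 3 (factor: 1375 = (5^3 · 11); the sign does not affect v_p). Step 3 — |x − y|_5 = 5^{-3} = 1/125.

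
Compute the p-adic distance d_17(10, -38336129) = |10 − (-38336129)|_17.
d_17(10, -38336129) = 1/1419857

Step 1 — x − y = 10 − (-38336129) = 38336139. Step 2 — v_17(38336139) = 5 (factor: 38336139 = (17^5 · 27); the sign does not affect v_p). Step 3 — |x − y|_17 = 17^{-5} = 1/1419857.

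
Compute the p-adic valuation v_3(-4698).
v_3(-4698) = 4

v_3(n) is the largest exponent k such that 3^k divides n. Factor out: -4698 = -3^4 · 58. (Sign doesn't affect v_p.) So v_3(-4698) = 4.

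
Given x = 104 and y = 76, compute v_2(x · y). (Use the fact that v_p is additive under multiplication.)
v_2(7904) = 5

v_p(x) = 3 (factor: 104 = 2^3 · 13); v_p(y) = 2 (factor: 76 = 2^2 · 19). Additivity: v_p(xy) = v_p(x) + v_p(y) = 3 + 2 = 5. (Direct check: xy = 7904 = 2^5 · (247).)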